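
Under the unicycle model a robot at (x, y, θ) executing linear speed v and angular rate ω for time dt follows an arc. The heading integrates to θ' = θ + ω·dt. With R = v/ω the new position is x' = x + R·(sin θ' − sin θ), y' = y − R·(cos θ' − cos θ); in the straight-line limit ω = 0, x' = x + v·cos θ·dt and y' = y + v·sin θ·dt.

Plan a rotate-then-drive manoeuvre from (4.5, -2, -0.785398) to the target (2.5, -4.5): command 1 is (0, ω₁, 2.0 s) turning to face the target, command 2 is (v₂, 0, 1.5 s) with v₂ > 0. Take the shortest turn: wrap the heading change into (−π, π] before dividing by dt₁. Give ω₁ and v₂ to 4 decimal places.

ω₁ = -0.7301, v₂ = 2.1344

heading to target = atan2(-4.5−-2, 2.5−4.5) = -2.2455
Δθ = wrap(-2.2455 − -0.7854) = -1.4601; ω₁ = Δθ/dt₁ = -0.7301
distance = √((2.5−4.5)² + (-4.5−-2)²) = 3.2016; v₂ = distance/dt₂ = 2.1344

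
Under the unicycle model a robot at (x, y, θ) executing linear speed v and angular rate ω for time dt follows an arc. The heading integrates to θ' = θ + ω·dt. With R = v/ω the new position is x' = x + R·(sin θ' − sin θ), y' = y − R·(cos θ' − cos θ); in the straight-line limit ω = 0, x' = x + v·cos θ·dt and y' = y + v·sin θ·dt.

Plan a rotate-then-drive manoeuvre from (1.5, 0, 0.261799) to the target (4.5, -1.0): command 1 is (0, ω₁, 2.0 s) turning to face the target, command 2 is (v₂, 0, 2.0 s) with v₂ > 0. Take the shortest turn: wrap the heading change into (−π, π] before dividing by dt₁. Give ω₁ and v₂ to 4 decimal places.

heading to target = atan2(-1−0, 4.5−1.5) = -0.3218
Δθ = wrap(-0.3218 − 0.2618) = -0.5835; ω₁ = Δθ/dt₁ = -0.2918
distance = √((4.5−1.5)² + (-1−0)²) = 3.1623; v₂ = distance/dt₂ = 1.5811

ω₁ = -0.2918, v₂ = 1.5811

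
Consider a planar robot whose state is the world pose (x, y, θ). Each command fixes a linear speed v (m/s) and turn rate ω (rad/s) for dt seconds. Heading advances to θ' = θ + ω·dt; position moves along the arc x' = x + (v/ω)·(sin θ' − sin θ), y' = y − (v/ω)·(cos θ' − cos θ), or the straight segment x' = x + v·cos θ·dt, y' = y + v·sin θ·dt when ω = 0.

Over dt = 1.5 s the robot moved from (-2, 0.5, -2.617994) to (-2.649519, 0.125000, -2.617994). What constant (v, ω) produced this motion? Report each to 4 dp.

v = 0.5000, ω = 0.0000

Δθ = -2.617994 − -2.617994 = 0.000000
ω = Δθ/dt = 0.000000/1.5 = 0.0000
ω = 0 → v = (Δx·cos θ + Δy·sin θ)/dt = 0.5000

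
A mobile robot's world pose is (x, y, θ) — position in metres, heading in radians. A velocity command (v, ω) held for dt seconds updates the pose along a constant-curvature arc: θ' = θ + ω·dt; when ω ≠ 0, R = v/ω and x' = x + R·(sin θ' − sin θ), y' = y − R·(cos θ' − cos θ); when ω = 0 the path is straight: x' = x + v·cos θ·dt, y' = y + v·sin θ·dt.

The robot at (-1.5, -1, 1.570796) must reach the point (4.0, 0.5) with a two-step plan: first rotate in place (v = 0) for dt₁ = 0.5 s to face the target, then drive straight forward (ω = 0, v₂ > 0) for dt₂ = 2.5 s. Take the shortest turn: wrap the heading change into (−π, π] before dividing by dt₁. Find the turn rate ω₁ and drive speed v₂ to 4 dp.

ω₁ = -2.6091, v₂ = 2.2804

heading to target = atan2(0.5−-1, 4−-1.5) = 0.2663
Δθ = wrap(0.2663 − 1.5708) = -1.3045; ω₁ = Δθ/dt₁ = -2.6091
distance = √((4−-1.5)² + (0.5−-1)²) = 5.7009; v₂ = distance/dt₂ = 2.2804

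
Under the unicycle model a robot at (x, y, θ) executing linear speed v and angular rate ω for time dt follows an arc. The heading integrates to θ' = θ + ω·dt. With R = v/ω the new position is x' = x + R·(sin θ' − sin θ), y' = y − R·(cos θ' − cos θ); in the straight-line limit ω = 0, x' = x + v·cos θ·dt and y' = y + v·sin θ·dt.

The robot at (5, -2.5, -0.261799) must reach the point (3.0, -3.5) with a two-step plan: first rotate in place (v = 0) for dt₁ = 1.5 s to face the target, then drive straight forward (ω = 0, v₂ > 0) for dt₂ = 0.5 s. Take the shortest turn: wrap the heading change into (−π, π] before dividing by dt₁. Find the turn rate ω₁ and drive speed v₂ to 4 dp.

ω₁ = -1.6108, v₂ = 4.4721

heading to target = atan2(-3.5−-2.5, 3−5) = -2.6779
Δθ = wrap(-2.6779 − -0.2618) = -2.4161; ω₁ = Δθ/dt₁ = -1.6108
distance = √((3−5)² + (-3.5−-2.5)²) = 2.2361; v₂ = distance/dt₂ = 4.4721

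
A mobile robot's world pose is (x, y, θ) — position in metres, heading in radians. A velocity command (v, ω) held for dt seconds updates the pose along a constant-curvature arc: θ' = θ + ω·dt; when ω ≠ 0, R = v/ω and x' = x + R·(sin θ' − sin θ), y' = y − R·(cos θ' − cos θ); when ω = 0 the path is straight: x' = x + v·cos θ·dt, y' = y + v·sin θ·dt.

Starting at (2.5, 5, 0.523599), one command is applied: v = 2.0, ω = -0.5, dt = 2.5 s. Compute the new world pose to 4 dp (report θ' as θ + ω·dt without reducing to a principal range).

θ' = 0.5236 + -0.5·2.5 = -0.7264
R = v/ω = 2.0/-0.5 = -4.0000
x' = 2.5 + -4.0000·(sin -0.7264 − sin 0.5236) = 7.1567
y' = 5 − -4.0000·(cos -0.7264 − cos 0.5236) = 4.5262

(7.1567, 4.5262, -0.7264)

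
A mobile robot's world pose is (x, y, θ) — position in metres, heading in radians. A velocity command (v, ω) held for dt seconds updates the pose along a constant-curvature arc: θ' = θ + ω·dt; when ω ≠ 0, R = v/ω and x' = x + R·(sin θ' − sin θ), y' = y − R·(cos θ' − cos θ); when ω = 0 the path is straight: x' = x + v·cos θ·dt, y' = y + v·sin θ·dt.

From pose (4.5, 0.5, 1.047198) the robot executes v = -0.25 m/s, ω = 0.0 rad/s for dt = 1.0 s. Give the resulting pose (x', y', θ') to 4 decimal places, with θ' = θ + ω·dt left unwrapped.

θ' = 1.0472 + 0.0·1.0 = 1.0472
ω = 0 → straight: x' = 4.5 + -0.25·cos(1.0472)·1.0 = 4.3750
y' = 0.5 + -0.25·sin(1.0472)·1.0 = 0.2835

(4.3750, 0.2835, 1.0472)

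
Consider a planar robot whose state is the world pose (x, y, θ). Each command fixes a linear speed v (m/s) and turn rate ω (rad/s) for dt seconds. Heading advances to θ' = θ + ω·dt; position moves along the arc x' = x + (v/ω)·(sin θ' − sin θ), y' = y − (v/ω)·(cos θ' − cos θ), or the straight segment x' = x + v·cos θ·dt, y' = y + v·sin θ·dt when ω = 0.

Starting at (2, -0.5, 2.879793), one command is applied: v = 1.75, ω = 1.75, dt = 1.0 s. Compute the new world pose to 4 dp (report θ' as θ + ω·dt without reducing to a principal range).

(0.7446, -1.3834, 4.6298)

θ' = 2.8798 + 1.75·1.0 = 4.6298
R = v/ω = 1.75/1.75 = 1.0000
x' = 2 + 1.0000·(sin 4.6298 − sin 2.8798) = 0.7446
y' = -0.5 − 1.0000·(cos 4.6298 − cos 2.8798) = -1.3834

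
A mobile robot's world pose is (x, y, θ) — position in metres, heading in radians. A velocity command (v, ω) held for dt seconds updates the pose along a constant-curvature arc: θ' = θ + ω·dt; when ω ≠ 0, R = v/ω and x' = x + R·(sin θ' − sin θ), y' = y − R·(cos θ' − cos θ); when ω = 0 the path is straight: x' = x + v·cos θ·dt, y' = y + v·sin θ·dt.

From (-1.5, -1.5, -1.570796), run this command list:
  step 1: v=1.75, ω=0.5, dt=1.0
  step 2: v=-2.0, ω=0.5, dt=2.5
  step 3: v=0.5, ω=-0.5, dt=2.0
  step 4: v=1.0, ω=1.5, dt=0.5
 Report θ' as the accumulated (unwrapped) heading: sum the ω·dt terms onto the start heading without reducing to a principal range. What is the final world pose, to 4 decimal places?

step 1: θ'=-1.0708 (R=3.5000) → pose (-1.0715, -3.1780, -1.0708)
step 2: θ'=0.1792 (R=-4.0000) → pose (-5.2949, -1.1597, 0.1792)
step 3: θ'=-0.8208 (R=-1.0000) → pose (-4.3849, -1.4621, -0.8208)
step 4: θ'=-0.0708 (R=0.6667) → pose (-3.9443, -1.6727, -0.0708)

(-3.9443, -1.6727, -0.0708)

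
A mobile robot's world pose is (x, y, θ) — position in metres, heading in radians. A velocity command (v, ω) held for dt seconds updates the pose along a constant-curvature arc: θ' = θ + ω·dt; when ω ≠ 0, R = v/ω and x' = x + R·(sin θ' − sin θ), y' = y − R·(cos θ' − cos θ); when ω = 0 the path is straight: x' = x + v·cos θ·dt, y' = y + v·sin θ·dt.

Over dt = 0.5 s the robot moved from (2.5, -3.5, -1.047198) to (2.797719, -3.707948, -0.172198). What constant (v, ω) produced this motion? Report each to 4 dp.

v = 0.7500, ω = 1.7500

Δθ = -0.172198 − -1.047198 = 0.875000
ω = Δθ/dt = 0.875000/0.5 = 1.7500
R = Δx/(sin θ' − sin θ) = 0.4286
v = R·ω = 0.4286·1.7500 = 0.7500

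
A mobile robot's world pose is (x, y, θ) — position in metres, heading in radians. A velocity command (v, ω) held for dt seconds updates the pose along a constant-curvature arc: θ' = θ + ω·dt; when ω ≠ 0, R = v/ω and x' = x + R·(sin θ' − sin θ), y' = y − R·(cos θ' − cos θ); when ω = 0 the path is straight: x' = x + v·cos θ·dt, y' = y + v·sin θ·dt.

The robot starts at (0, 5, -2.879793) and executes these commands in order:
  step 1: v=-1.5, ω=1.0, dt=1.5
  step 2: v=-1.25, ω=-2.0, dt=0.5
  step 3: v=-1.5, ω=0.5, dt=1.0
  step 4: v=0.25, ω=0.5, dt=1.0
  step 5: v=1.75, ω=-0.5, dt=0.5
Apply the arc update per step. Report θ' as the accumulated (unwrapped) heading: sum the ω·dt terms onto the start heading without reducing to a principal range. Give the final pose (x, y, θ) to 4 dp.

(2.0970, 7.4452, -1.6298)

step 1: θ'=-1.3798 (R=-1.5000) → pose (1.0845, 6.7337, -1.3798)
step 2: θ'=-2.3798 (R=0.6250) → pose (1.2667, 7.3046, -2.3798)
step 3: θ'=-1.8798 (R=-3.0000) → pose (2.0540, 8.5630, -1.8798)
step 4: θ'=-1.3798 (R=0.5000) → pose (2.0394, 8.3161, -1.3798)
step 5: θ'=-1.6298 (R=-3.5000) → pose (2.0970, 7.4452, -1.6298)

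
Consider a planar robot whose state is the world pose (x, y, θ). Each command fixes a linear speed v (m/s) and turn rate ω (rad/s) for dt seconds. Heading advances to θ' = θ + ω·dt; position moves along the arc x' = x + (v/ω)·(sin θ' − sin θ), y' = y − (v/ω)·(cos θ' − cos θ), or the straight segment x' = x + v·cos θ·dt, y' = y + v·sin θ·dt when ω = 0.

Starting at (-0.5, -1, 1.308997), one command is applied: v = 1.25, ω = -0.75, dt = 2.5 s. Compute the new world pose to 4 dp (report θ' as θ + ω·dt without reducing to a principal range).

θ' = 1.3090 + -0.75·2.5 = -0.5660
R = v/ω = 1.25/-0.75 = -1.6667
x' = -0.5 + -1.6667·(sin -0.5660 − sin 1.3090) = 2.0036
y' = -1 − -1.6667·(cos -0.5660 − cos 1.3090) = -0.0246

(2.0036, -0.0246, -0.5660)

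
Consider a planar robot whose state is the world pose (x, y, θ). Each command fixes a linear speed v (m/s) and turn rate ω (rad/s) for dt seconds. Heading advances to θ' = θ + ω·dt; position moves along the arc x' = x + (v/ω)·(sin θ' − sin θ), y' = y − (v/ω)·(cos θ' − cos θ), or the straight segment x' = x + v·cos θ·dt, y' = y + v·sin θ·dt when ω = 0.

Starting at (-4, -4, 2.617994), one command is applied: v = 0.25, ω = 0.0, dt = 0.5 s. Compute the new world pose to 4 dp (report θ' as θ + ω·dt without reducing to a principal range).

(-4.1083, -3.9375, 2.6180)

θ' = 2.6180 + 0.0·0.5 = 2.6180
ω = 0 → straight: x' = -4 + 0.25·cos(2.6180)·0.5 = -4.1083
y' = -4 + 0.25·sin(2.6180)·0.5 = -3.9375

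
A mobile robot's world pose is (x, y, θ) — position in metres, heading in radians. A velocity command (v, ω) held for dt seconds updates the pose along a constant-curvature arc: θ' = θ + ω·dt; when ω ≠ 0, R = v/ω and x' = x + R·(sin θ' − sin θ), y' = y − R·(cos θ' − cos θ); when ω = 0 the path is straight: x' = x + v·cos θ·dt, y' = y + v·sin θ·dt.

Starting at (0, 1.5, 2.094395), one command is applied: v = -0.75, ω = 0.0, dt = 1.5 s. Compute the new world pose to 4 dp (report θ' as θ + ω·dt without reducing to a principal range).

(0.5625, 0.5257, 2.0944)

θ' = 2.0944 + 0.0·1.5 = 2.0944
ω = 0 → straight: x' = 0 + -0.75·cos(2.0944)·1.5 = 0.5625
y' = 1.5 + -0.75·sin(2.0944)·1.5 = 0.5257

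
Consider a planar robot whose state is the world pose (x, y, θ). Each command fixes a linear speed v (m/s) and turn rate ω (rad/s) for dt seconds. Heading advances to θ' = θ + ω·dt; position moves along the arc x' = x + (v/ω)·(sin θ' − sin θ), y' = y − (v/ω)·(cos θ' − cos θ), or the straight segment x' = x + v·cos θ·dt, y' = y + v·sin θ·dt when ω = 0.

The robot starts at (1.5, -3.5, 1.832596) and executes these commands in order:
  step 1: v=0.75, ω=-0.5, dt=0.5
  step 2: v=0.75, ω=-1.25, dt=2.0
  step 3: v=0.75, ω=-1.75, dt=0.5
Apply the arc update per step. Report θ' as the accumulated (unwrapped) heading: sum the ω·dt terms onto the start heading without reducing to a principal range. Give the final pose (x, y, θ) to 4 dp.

step 1: θ'=1.5826 (R=-1.5000) → pose (1.4490, -3.1295, 1.5826)
step 2: θ'=-0.9174 (R=-0.6000) → pose (2.5254, -2.7577, -0.9174)
step 3: θ'=-1.7924 (R=-0.4286) → pose (2.6032, -3.1124, -1.7924)

(2.6032, -3.1124, -1.7924)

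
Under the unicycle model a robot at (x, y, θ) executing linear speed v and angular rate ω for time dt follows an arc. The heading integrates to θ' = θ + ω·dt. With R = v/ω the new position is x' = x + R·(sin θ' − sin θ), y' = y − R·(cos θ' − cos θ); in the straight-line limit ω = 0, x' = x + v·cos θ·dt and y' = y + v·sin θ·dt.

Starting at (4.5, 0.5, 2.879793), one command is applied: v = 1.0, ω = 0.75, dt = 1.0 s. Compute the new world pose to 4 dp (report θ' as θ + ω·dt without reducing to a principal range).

θ' = 2.8798 + 0.75·1.0 = 3.6298
R = v/ω = 1.0/0.75 = 1.3333
x' = 4.5 + 1.3333·(sin 3.6298 − sin 2.8798) = 3.5295
y' = 0.5 − 1.3333·(cos 3.6298 − cos 2.8798) = 0.3897

(3.5295, 0.3897, 3.6298)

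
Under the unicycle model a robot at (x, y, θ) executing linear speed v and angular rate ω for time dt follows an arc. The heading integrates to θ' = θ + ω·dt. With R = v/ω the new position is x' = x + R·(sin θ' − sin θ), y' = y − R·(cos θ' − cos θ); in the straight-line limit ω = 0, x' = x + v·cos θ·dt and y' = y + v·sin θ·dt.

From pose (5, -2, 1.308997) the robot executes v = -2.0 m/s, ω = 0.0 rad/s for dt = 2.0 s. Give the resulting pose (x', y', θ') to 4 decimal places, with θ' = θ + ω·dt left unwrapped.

θ' = 1.3090 + 0.0·2.0 = 1.3090
ω = 0 → straight: x' = 5 + -2.0·cos(1.3090)·2.0 = 3.9647
y' = -2 + -2.0·sin(1.3090)·2.0 = -5.8637

(3.9647, -5.8637, 1.3090)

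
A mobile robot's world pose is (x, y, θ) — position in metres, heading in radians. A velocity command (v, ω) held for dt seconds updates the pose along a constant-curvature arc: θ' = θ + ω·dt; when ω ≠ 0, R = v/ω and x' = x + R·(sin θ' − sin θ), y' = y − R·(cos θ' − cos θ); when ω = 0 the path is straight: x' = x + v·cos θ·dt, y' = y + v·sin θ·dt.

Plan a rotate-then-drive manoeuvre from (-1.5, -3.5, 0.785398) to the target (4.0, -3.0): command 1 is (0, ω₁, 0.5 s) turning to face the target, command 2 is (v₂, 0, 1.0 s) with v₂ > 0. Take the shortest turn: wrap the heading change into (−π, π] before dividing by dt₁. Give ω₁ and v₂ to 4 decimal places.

heading to target = atan2(-3−-3.5, 4−-1.5) = 0.0907
Δθ = wrap(0.0907 − 0.7854) = -0.6947; ω₁ = Δθ/dt₁ = -1.3895
distance = √((4−-1.5)² + (-3−-3.5)²) = 5.5227; v₂ = distance/dt₂ = 5.5227

ω₁ = -1.3895, v₂ = 5.5227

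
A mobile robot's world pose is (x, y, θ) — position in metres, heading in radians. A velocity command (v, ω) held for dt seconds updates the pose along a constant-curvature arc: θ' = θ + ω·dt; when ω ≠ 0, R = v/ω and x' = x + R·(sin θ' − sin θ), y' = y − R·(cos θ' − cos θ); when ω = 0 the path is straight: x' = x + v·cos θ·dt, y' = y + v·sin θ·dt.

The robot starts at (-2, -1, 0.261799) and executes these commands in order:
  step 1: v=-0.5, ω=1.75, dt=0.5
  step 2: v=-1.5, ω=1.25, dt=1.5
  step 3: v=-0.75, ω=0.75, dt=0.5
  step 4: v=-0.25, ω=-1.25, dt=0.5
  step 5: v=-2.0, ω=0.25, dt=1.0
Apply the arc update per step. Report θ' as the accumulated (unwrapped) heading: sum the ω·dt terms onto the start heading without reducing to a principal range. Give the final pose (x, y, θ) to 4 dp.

step 1: θ'=1.1368 (R=-0.2857) → pose (-2.1853, -1.1558, 1.1368)
step 2: θ'=3.0118 (R=-1.2000) → pose (-1.2518, -2.8503, 3.0118)
step 3: θ'=3.3868 (R=-1.0000) → pose (-0.8797, -2.8288, 3.3868)
step 4: θ'=2.7618 (R=0.2000) → pose (-0.7570, -2.8371, 2.7618)
step 5: θ'=3.0118 (R=-8.0000) → pose (1.1734, -3.3399, 3.0118)

(1.1734, -3.3399, 3.0118)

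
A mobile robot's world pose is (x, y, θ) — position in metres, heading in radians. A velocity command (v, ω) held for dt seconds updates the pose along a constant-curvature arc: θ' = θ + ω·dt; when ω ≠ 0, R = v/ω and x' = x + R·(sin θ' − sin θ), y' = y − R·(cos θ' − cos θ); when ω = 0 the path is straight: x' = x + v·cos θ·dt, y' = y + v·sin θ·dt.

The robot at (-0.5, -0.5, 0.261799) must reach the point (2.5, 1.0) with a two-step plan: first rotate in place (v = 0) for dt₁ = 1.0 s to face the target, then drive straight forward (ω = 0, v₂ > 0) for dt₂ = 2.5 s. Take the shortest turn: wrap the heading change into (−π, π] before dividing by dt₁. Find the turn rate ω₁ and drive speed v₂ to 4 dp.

heading to target = atan2(1−-0.5, 2.5−-0.5) = 0.4636
Δθ = wrap(0.4636 − 0.2618) = 0.2018; ω₁ = Δθ/dt₁ = 0.2018
distance = √((2.5−-0.5)² + (1−-0.5)²) = 3.3541; v₂ = distance/dt₂ = 1.3416

ω₁ = 0.2018, v₂ = 1.3416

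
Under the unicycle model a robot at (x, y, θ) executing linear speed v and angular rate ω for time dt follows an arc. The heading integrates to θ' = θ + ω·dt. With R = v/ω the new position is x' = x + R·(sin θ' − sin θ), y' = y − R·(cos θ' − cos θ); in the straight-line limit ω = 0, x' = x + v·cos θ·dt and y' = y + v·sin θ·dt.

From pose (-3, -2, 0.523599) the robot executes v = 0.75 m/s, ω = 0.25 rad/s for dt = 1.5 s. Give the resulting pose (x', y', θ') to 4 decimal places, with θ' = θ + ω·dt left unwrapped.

(-2.1526, -1.2700, 0.8986)

θ' = 0.5236 + 0.25·1.5 = 0.8986
R = v/ω = 0.75/0.25 = 3.0000
x' = -3 + 3.0000·(sin 0.8986 − sin 0.5236) = -2.1526
y' = -2 − 3.0000·(cos 0.8986 − cos 0.5236) = -1.2700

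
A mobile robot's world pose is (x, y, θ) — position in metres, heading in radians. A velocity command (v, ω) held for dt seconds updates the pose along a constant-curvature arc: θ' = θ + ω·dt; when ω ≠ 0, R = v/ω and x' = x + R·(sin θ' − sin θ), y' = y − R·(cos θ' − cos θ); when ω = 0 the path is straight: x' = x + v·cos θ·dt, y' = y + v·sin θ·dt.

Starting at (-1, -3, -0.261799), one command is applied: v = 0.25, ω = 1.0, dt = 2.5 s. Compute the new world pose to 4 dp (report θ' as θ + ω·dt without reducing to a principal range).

(-0.7389, -2.6038, 2.2382)

θ' = -0.2618 + 1.0·2.5 = 2.2382
R = v/ω = 0.25/1.0 = 0.2500
x' = -1 + 0.2500·(sin 2.2382 − sin -0.2618) = -0.7389
y' = -3 − 0.2500·(cos 2.2382 − cos -0.2618) = -2.6038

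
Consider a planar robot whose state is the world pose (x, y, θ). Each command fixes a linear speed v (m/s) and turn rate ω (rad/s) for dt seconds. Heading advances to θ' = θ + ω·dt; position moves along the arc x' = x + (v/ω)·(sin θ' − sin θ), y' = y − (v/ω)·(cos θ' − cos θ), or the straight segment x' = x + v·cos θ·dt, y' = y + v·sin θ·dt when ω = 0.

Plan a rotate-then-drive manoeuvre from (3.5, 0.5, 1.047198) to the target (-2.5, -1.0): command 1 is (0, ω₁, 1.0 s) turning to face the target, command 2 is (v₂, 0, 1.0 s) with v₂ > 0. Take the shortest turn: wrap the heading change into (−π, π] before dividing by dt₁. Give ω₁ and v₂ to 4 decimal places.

ω₁ = 2.3394, v₂ = 6.1847

heading to target = atan2(-1−0.5, -2.5−3.5) = -2.8966
Δθ = wrap(-2.8966 − 1.0472) = 2.3394; ω₁ = Δθ/dt₁ = 2.3394
distance = √((-2.5−3.5)² + (-1−0.5)²) = 6.1847; v₂ = distance/dt₂ = 6.1847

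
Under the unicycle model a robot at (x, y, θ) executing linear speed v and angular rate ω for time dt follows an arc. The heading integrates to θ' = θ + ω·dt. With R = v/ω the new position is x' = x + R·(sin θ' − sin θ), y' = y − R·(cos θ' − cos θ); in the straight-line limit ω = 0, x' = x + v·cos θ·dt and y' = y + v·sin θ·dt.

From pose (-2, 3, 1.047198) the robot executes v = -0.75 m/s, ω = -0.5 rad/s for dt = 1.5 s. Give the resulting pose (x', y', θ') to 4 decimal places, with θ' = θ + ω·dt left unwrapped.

(-2.8598, 2.3158, 0.2972)

θ' = 1.0472 + -0.5·1.5 = 0.2972
R = v/ω = -0.75/-0.5 = 1.5000
x' = -2 + 1.5000·(sin 0.2972 − sin 1.0472) = -2.8598
y' = 3 − 1.5000·(cos 0.2972 − cos 1.0472) = 2.3158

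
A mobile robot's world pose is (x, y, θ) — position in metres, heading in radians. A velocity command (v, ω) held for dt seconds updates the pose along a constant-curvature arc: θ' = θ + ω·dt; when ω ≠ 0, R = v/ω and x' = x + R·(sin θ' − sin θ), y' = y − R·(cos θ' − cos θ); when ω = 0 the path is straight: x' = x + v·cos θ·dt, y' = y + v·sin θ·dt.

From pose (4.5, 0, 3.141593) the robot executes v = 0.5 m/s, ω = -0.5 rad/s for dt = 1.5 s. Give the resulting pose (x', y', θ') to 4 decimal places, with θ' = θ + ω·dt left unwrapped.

θ' = 3.1416 + -0.5·1.5 = 2.3916
R = v/ω = 0.5/-0.5 = -1.0000
x' = 4.5 + -1.0000·(sin 2.3916 − sin 3.1416) = 3.8184
y' = 0 − -1.0000·(cos 2.3916 − cos 3.1416) = 0.2683

(3.8184, 0.2683, 2.3916)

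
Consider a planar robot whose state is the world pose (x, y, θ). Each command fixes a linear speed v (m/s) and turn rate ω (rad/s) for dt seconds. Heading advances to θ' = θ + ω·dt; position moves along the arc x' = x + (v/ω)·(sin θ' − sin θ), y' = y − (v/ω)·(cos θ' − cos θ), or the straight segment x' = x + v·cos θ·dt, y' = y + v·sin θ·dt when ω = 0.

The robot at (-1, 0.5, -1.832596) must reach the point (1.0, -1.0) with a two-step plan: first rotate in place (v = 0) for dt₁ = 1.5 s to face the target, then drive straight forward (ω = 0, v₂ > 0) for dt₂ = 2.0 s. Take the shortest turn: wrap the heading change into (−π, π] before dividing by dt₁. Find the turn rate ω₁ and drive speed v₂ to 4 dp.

heading to target = atan2(-1−0.5, 1−-1) = -0.6435
Δθ = wrap(-0.6435 − -1.8326) = 1.1891; ω₁ = Δθ/dt₁ = 0.7927
distance = √((1−-1)² + (-1−0.5)²) = 2.5000; v₂ = distance/dt₂ = 1.2500

ω₁ = 0.7927, v₂ = 1.2500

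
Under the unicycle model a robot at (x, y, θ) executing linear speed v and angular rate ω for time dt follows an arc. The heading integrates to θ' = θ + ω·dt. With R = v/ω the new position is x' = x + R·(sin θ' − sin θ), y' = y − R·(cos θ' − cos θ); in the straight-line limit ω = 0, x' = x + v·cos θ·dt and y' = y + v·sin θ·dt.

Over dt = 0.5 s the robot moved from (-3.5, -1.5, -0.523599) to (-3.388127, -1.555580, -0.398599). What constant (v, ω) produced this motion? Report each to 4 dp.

Δθ = -0.398599 − -0.523599 = 0.125000
ω = Δθ/dt = 0.125000/0.5 = 0.2500
R = Δx/(sin θ' − sin θ) = 1.0000
v = R·ω = 1.0000·0.2500 = 0.2500

v = 0.2500, ω = 0.2500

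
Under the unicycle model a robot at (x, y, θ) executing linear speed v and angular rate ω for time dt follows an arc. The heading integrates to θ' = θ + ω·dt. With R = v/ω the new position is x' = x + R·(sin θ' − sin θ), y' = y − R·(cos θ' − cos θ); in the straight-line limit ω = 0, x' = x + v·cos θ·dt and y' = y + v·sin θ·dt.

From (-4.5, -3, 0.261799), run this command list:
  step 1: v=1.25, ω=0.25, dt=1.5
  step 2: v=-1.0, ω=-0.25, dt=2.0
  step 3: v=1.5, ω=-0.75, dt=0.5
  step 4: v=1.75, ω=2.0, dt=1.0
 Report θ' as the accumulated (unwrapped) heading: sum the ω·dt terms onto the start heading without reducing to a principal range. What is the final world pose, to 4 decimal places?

step 1: θ'=0.6368 (R=5.0000) → pose (-2.8210, -2.1904, 0.6368)
step 2: θ'=0.1368 (R=4.0000) → pose (-4.6540, -2.9370, 0.1368)
step 3: θ'=-0.2382 (R=-2.0000) → pose (-3.9093, -2.9748, -0.2382)
step 4: θ'=1.7618 (R=0.8750) → pose (-2.8438, -1.9584, 1.7618)

(-2.8438, -1.9584, 1.7618)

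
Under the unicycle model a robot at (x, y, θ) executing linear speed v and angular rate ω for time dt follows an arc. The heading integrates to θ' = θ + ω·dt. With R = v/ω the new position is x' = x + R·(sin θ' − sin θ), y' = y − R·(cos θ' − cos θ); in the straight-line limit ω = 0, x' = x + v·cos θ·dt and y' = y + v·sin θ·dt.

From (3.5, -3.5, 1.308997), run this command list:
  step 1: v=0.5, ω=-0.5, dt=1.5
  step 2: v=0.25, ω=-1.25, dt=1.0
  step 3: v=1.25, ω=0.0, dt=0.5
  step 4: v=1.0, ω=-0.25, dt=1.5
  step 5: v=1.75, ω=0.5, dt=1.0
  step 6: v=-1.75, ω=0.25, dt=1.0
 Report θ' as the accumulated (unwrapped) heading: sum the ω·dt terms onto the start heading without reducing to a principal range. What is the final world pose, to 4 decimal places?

(5.2107, -4.9892, -0.3160)

step 1: θ'=0.5590 (R=-1.0000) → pose (3.9356, -2.9110, 0.5590)
step 2: θ'=-0.6910 (R=-0.2000) → pose (4.1691, -2.9265, -0.6910)
step 3: θ'=-0.6910 (straight) → pose (4.6507, -3.3248, -0.6910)
step 4: θ'=-1.0660 (R=-4.0000) → pose (5.6026, -4.4727, -1.0660)
step 5: θ'=-0.5660 (R=3.5000) → pose (6.7891, -5.7342, -0.5660)
step 6: θ'=-0.3160 (R=-7.0000) → pose (5.2107, -4.9892, -0.3160)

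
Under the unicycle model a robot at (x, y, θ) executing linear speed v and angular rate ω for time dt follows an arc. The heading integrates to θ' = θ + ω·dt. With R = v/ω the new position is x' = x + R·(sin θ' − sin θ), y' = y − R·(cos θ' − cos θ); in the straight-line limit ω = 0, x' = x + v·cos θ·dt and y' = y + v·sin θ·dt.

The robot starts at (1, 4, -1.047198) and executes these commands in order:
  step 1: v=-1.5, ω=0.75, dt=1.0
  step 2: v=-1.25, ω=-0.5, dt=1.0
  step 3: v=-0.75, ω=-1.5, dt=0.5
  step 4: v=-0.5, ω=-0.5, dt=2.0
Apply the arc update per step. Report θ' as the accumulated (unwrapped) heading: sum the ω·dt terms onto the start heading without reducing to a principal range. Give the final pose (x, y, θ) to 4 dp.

(-0.9052, 6.7456, -2.5472)

step 1: θ'=-0.2972 (R=-2.0000) → pose (-0.1464, 4.9123, -0.2972)
step 2: θ'=-0.7972 (R=2.5000) → pose (-1.2028, 5.5559, -0.7972)
step 3: θ'=-1.5472 (R=0.5000) → pose (-1.3449, 5.8935, -1.5472)
step 4: θ'=-2.5472 (R=1.0000) → pose (-0.9052, 6.7456, -2.5472)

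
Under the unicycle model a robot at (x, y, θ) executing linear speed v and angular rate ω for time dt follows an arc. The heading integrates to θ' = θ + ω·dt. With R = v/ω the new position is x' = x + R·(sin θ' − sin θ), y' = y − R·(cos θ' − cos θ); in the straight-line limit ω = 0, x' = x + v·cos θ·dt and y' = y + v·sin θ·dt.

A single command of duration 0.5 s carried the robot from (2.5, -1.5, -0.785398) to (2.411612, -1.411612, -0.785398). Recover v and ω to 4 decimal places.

Δθ = -0.785398 − -0.785398 = 0.000000
ω = Δθ/dt = 0.000000/0.5 = 0.0000
ω = 0 → v = (Δx·cos θ + Δy·sin θ)/dt = -0.2500

v = -0.2500, ω = 0.0000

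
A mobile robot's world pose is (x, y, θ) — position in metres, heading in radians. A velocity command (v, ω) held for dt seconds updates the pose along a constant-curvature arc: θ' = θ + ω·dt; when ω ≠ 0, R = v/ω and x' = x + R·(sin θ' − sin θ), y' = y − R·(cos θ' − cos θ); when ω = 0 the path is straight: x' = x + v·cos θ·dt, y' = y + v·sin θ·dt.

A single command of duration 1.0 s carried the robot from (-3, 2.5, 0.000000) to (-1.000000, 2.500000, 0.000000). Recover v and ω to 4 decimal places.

Δθ = 0.000000 − 0.000000 = 0.000000
ω = Δθ/dt = 0.000000/1.0 = 0.0000
ω = 0 → v = (Δx·cos θ + Δy·sin θ)/dt = 2.0000

v = 2.0000, ω = 0.0000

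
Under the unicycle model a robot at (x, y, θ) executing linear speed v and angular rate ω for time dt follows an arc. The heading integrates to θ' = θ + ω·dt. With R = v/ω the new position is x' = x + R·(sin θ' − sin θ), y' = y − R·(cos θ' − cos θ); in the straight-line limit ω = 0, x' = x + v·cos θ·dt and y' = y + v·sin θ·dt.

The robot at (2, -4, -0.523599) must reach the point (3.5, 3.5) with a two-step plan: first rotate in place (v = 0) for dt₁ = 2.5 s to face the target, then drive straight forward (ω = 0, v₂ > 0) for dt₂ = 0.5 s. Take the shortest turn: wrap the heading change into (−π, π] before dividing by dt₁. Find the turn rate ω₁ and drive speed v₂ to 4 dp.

ω₁ = 0.7588, v₂ = 15.2971

heading to target = atan2(3.5−-4, 3.5−2) = 1.3734
Δθ = wrap(1.3734 − -0.5236) = 1.8970; ω₁ = Δθ/dt₁ = 0.7588
distance = √((3.5−2)² + (3.5−-4)²) = 7.6485; v₂ = distance/dt₂ = 15.2971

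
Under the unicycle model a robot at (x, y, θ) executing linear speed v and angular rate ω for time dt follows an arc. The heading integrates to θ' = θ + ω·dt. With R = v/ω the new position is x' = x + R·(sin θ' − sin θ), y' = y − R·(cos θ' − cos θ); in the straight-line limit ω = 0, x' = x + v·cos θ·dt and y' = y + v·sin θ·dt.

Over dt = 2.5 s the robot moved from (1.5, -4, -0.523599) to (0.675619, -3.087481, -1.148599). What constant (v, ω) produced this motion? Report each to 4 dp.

v = -0.5000, ω = -0.2500

Δθ = -1.148599 − -0.523599 = -0.625000
ω = Δθ/dt = -0.625000/2.5 = -0.2500
R = −Δy/(cos θ' − cos θ) = 2.0000
v = R·ω = 2.0000·-0.2500 = -0.5000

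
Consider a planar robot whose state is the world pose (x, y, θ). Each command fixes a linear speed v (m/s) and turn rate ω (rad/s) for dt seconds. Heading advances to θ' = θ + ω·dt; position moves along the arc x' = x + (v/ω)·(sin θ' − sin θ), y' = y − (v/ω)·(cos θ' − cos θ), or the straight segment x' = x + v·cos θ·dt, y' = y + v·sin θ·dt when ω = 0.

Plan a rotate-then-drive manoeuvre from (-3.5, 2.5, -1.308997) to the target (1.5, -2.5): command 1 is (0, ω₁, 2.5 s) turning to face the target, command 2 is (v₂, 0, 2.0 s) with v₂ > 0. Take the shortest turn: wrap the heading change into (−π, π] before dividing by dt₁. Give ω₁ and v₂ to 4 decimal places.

ω₁ = 0.2094, v₂ = 3.5355

heading to target = atan2(-2.5−2.5, 1.5−-3.5) = -0.7854
Δθ = wrap(-0.7854 − -1.3090) = 0.5236; ω₁ = Δθ/dt₁ = 0.2094
distance = √((1.5−-3.5)² + (-2.5−2.5)²) = 7.0711; v₂ = distance/dt₂ = 3.5355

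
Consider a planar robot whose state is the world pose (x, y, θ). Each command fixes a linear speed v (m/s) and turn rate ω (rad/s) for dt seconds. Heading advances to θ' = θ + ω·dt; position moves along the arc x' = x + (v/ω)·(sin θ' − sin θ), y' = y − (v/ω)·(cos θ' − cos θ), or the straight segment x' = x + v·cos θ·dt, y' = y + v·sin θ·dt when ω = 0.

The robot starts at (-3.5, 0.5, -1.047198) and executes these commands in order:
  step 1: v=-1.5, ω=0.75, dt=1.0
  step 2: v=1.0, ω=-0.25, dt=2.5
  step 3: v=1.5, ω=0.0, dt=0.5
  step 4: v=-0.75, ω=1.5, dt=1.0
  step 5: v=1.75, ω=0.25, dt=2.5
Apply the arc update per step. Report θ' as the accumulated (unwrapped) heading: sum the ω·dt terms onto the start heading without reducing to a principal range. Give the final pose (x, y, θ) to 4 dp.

step 1: θ'=-0.2972 (R=-2.0000) → pose (-4.6464, 1.4123, -0.2972)
step 2: θ'=-0.9222 (R=-4.0000) → pose (-2.6300, 0.0040, -0.9222)
step 3: θ'=-0.9222 (straight) → pose (-2.1770, -0.5937, -0.9222)
step 4: θ'=0.5778 (R=-0.5000) → pose (-2.8485, -0.4769, 0.5778)
step 5: θ'=1.2028 (R=7.0000) → pose (-0.1404, 2.8685, 1.2028)

(-0.1404, 2.8685, 1.2028)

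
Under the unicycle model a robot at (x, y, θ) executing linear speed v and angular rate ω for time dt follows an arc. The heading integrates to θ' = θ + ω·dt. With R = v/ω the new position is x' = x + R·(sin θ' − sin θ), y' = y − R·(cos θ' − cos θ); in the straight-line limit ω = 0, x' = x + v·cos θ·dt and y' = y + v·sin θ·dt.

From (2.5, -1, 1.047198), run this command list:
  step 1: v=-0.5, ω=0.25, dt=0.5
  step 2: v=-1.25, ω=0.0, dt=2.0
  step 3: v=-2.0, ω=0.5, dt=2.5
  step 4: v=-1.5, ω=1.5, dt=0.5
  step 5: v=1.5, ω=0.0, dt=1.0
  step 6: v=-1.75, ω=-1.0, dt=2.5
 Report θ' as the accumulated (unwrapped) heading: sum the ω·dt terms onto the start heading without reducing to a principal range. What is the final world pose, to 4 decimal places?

(2.8027, -11.5008, 0.6722)

step 1: θ'=1.1722 (R=-2.0000) → pose (2.3888, -1.2237, 1.1722)
step 2: θ'=1.1722 (straight) → pose (1.4185, -3.5278, 1.1722)
step 3: θ'=2.4222 (R=-4.0000) → pose (2.4692, -8.0891, 2.4222)
step 4: θ'=3.1722 (R=-1.0000) → pose (3.1588, -8.3364, 3.1722)
step 5: θ'=3.1722 (straight) → pose (1.6595, -8.3823, 3.1722)
step 6: θ'=0.6722 (R=1.7500) → pose (2.8027, -11.5008, 0.6722)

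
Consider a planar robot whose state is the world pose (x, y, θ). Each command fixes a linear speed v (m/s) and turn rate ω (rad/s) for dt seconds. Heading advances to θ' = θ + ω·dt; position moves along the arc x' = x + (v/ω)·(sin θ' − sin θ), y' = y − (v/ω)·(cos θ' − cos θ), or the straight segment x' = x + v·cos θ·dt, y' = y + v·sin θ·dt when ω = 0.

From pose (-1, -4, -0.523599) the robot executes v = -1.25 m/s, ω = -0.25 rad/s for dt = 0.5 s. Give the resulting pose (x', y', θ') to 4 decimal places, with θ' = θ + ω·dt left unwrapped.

θ' = -0.5236 + -0.25·0.5 = -0.6486
R = v/ω = -1.25/-0.25 = 5.0000
x' = -1 + 5.0000·(sin -0.6486 − sin -0.5236) = -1.5204
y' = -4 − 5.0000·(cos -0.6486 − cos -0.5236) = -3.6545

(-1.5204, -3.6545, -0.6486)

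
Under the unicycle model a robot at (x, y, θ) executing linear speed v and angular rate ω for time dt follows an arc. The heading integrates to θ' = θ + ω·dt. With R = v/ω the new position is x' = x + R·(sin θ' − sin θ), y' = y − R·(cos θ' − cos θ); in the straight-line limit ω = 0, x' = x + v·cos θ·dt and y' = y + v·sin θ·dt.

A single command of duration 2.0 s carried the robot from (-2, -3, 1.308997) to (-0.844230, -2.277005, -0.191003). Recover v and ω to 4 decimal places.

Δθ = -0.191003 − 1.308997 = -1.500000
ω = Δθ/dt = -1.500000/2.0 = -0.7500
R = Δx/(sin θ' − sin θ) = -1.0000
v = R·ω = -1.0000·-0.7500 = 0.7500

v = 0.7500, ω = -0.7500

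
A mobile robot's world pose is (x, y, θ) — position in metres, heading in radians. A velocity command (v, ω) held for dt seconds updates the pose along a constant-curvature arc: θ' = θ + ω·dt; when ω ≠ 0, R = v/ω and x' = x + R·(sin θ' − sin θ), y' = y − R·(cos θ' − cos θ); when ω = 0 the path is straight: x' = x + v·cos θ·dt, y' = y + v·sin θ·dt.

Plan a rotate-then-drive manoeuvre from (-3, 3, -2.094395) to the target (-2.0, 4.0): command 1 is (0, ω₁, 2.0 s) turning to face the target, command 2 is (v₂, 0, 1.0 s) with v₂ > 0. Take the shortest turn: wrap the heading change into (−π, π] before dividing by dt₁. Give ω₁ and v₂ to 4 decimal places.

heading to target = atan2(4−3, -2−-3) = 0.7854
Δθ = wrap(0.7854 − -2.0944) = 2.8798; ω₁ = Δθ/dt₁ = 1.4399
distance = √((-2−-3)² + (4−3)²) = 1.4142; v₂ = distance/dt₂ = 1.4142

ω₁ = 1.4399, v₂ = 1.4142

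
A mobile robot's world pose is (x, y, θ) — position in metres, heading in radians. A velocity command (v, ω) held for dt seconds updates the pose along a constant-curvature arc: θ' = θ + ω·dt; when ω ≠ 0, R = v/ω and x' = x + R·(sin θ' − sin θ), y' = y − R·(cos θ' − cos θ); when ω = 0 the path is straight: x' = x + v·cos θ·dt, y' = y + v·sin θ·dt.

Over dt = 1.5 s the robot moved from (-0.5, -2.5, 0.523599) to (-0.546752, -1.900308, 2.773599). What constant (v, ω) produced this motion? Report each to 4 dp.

v = 0.5000, ω = 1.5000

Δθ = 2.773599 − 0.523599 = 2.250000
ω = Δθ/dt = 2.250000/1.5 = 1.5000
R = −Δy/(cos θ' − cos θ) = 0.3333
v = R·ω = 0.3333·1.5000 = 0.5000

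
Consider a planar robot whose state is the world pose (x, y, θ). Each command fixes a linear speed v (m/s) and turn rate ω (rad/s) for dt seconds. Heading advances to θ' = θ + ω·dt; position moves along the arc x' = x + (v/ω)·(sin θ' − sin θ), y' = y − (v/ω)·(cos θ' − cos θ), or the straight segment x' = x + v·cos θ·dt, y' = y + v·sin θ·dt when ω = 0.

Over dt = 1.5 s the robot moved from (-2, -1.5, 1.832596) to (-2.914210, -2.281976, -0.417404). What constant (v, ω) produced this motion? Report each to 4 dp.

Δθ = -0.417404 − 1.832596 = -2.250000
ω = Δθ/dt = -2.250000/1.5 = -1.5000
R = Δx/(sin θ' − sin θ) = 0.6667
v = R·ω = 0.6667·-1.5000 = -1.0000

v = -1.0000, ω = -1.5000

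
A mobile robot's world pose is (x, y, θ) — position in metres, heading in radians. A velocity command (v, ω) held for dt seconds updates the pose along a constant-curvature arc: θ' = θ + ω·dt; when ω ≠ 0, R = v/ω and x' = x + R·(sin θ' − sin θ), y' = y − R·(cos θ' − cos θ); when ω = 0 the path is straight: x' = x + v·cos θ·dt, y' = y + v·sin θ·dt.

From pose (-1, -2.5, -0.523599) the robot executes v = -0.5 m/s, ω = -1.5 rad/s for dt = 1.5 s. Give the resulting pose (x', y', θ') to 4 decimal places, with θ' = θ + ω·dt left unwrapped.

θ' = -0.5236 + -1.5·1.5 = -2.7736
R = v/ω = -0.5/-1.5 = 0.3333
x' = -1 + 0.3333·(sin -2.7736 − sin -0.5236) = -0.9532
y' = -2.5 − 0.3333·(cos -2.7736 − cos -0.5236) = -1.9003

(-0.9532, -1.9003, -2.7736)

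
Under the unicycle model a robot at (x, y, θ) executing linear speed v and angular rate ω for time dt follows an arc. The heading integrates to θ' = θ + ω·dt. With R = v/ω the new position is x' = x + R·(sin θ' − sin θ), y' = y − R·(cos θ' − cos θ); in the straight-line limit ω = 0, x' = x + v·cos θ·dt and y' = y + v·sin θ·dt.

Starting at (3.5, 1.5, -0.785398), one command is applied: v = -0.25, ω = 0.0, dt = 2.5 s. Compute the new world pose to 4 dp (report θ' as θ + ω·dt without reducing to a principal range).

θ' = -0.7854 + 0.0·2.5 = -0.7854
ω = 0 → straight: x' = 3.5 + -0.25·cos(-0.7854)·2.5 = 3.0581
y' = 1.5 + -0.25·sin(-0.7854)·2.5 = 1.9419

(3.0581, 1.9419, -0.7854)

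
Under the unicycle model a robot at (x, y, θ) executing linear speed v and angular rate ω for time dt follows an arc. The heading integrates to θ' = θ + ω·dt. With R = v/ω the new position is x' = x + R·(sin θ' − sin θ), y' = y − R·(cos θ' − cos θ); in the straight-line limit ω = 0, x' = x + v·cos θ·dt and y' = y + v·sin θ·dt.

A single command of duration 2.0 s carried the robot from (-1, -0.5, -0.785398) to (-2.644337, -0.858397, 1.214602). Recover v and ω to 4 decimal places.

Δθ = 1.214602 − -0.785398 = 2.000000
ω = Δθ/dt = 2.000000/2.0 = 1.0000
R = Δx/(sin θ' − sin θ) = -1.0000
v = R·ω = -1.0000·1.0000 = -1.0000

v = -1.0000, ω = 1.0000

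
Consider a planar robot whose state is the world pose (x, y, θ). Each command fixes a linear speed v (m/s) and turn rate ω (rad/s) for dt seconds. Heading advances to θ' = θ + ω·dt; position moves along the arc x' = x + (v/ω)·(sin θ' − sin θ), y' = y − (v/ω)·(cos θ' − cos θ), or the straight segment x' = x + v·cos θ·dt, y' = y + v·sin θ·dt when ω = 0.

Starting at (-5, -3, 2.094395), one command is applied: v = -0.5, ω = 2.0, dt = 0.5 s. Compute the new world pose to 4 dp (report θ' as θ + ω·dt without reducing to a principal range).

(-4.7953, -3.1247, 3.0944)

θ' = 2.0944 + 2.0·0.5 = 3.0944
R = v/ω = -0.5/2.0 = -0.2500
x' = -5 + -0.2500·(sin 3.0944 − sin 2.0944) = -4.7953
y' = -3 − -0.2500·(cos 3.0944 − cos 2.0944) = -3.1247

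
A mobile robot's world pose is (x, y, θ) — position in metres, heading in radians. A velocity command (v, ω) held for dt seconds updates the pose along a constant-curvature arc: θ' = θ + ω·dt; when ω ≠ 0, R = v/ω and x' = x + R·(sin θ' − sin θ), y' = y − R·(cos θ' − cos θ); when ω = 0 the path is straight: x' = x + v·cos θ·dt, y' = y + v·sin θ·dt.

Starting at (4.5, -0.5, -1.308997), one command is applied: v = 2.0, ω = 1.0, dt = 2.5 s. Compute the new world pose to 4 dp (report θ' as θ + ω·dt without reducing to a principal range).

(8.2893, -0.7238, 1.1910)

θ' = -1.3090 + 1.0·2.5 = 1.1910
R = v/ω = 2.0/1.0 = 2.0000
x' = 4.5 + 2.0000·(sin 1.1910 − sin -1.3090) = 8.2893
y' = -0.5 − 2.0000·(cos 1.1910 − cos -1.3090) = -0.7238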